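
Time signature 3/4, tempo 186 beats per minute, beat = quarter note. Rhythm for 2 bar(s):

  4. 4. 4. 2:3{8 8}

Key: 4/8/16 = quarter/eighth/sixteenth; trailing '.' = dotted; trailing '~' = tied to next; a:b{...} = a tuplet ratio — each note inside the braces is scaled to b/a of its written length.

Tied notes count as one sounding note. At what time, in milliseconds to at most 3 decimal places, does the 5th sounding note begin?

note 5 onset = 21/4b = 1693.548ms

1. 0.0ms @ 0 + 483.871ms (3/2)
2. 483.871ms @ 3/2 + 483.871ms (3/2)
3. 967.742ms @ 3 + 483.871ms (3/2)
4. 1451.613ms @ 9/2 + 241.935ms (3/4)
5. 1693.548ms @ 21/4 + 241.935ms (3/4)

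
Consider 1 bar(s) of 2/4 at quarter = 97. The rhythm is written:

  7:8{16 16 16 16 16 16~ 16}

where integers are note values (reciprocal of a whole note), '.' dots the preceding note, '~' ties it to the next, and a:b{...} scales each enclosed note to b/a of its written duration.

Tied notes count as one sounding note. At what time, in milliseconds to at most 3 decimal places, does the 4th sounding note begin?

note 4 onset = 6/7b = 530.191ms

1. 0.0ms @ 0 + 176.73ms (2/7)
2. 176.73ms @ 2/7 + 176.73ms (2/7)
3. 353.461ms @ 4/7 + 176.73ms (2/7)
4. 530.191ms @ 6/7 + 176.73ms (2/7)
5. 706.922ms @ 8/7 + 176.73ms (2/7)
6. 883.652ms @ 10/7 + 353.461ms (4/7)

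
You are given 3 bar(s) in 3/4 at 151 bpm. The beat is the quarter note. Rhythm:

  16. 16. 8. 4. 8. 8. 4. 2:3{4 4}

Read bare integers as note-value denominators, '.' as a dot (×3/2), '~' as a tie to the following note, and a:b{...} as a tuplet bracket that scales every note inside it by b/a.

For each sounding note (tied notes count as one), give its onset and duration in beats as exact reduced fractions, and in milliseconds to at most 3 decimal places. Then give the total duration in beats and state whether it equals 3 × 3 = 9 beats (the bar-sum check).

1) 0.0ms=0b +149.007ms=3/8b
2) 149.007ms=3/8b +149.007ms=3/8b
3) 298.013ms=3/4b +298.013ms=3/4b
4) 596.026ms=3/2b +596.026ms=3/2b
5) 1192.053ms=3b +298.013ms=3/4b
6) 1490.066ms=15/4b +298.013ms=3/4b
7) 1788.079ms=9/2b +596.026ms=3/2b
8) 2384.106ms=6b +596.026ms=3/2b
9) 2980.132ms=15/2b +596.026ms=3/2b
Σ=9b of 9 (151bpm 3/4) — PASS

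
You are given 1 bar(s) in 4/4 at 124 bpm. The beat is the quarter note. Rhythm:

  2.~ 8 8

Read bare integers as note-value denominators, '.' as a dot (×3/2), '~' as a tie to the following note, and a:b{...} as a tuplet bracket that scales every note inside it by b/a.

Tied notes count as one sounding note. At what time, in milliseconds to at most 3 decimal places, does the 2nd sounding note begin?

note 2 onset = 7/2b = 1693.548ms

1. 0.0ms @ 0 + 1693.548ms (7/2)
2. 1693.548ms @ 7/2 + 241.935ms (1/2)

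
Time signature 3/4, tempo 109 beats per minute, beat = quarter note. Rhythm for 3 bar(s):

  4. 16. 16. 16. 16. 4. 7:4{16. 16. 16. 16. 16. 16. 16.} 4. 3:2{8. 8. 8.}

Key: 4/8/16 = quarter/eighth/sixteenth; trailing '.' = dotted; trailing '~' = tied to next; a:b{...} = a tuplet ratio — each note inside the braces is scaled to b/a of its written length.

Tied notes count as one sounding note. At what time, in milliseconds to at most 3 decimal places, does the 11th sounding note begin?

1. 0.0ms @ 0 + 825.688ms (3/2)
2. 825.688ms @ 3/2 + 206.422ms (3/8)
3. 1032.11ms @ 15/8 + 206.422ms (3/8)
4. 1238.532ms @ 9/4 + 206.422ms (3/8)
5. 1444.954ms @ 21/8 + 206.422ms (3/8)
6. 1651.376ms @ 3 + 825.688ms (3/2)
7. 2477.064ms @ 9/2 + 117.955ms (3/14)
8. 2595.02ms @ 33/7 + 117.955ms (3/14)
9. 2712.975ms @ 69/14 + 117.955ms (3/14)
10. 2830.931ms @ 36/7 + 117.955ms (3/14)
11. 2948.886ms @ 75/14 + 117.955ms (3/14)
12. 3066.841ms @ 39/7 + 117.955ms (3/14)
13. 3184.797ms @ 81/14 + 117.955ms (3/14)
14. 3302.752ms @ 6 + 825.688ms (3/2)
15. 4128.44ms @ 15/2 + 275.229ms (1/2)
16. 4403.67ms @ 8 + 275.229ms (1/2)
17. 4678.899ms @ 17/2 + 275.229ms (1/2)

note 11 onset = 75/14b = 2948.886ms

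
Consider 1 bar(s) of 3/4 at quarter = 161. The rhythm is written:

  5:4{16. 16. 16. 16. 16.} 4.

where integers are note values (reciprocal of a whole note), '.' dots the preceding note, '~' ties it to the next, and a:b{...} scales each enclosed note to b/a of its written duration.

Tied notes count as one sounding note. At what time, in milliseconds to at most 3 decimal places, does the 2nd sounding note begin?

1. 0.0ms @ 0 + 111.801ms (3/10)
2. 111.801ms @ 3/10 + 111.801ms (3/10)
3. 223.602ms @ 3/5 + 111.801ms (3/10)
4. 335.404ms @ 9/10 + 111.801ms (3/10)
5. 447.205ms @ 6/5 + 111.801ms (3/10)
6. 559.006ms @ 3/2 + 559.006ms (3/2)

note 2 onset = 3/10b = 111.801ms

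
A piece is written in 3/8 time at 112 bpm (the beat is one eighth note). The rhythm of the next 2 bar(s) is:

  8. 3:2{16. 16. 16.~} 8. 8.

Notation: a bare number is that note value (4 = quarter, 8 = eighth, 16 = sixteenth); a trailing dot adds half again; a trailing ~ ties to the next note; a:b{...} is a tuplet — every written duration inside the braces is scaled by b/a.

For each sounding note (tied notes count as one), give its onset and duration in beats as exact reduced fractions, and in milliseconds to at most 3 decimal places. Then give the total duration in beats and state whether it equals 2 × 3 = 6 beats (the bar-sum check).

1) 0.0ms=0b +803.571ms=3/2b
2) 803.571ms=3/2b +267.857ms=1/2b
3) 1071.429ms=2b +267.857ms=1/2b
4) 1339.286ms=5/2b +1071.429ms=2b
5) 2410.714ms=9/2b +803.571ms=3/2b
Σ=6b of 6 (112bpm 3/8) — PASS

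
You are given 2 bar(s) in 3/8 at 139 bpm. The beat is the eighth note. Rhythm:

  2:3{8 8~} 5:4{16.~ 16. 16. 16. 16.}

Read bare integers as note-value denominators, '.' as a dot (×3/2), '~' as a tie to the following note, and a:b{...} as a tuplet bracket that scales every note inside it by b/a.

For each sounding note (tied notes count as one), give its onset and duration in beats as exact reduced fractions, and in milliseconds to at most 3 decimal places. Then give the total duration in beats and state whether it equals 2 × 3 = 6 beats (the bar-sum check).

1) 0.0ms=0b +647.482ms=3/2b
2) 647.482ms=3/2b +1165.468ms=27/10b
3) 1812.95ms=21/5b +258.993ms=3/5b
4) 2071.942ms=24/5b +258.993ms=3/5b
5) 2330.935ms=27/5b +258.993ms=3/5b
Σ=6b of 6 (139bpm 3/8) — PASS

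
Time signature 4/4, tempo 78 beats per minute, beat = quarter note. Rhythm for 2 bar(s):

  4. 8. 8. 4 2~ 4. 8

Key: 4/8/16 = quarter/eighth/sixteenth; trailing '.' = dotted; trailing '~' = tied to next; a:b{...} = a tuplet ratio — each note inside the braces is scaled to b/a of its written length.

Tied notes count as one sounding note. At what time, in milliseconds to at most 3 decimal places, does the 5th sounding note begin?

1. 0.0ms @ 0 + 1153.846ms (3/2)
2. 1153.846ms @ 3/2 + 576.923ms (3/4)
3. 1730.769ms @ 9/4 + 576.923ms (3/4)
4. 2307.692ms @ 3 + 769.231ms (1)
5. 3076.923ms @ 4 + 2692.308ms (7/2)
6. 5769.231ms @ 15/2 + 384.615ms (1/2)

note 5 onset = 4b = 3076.923ms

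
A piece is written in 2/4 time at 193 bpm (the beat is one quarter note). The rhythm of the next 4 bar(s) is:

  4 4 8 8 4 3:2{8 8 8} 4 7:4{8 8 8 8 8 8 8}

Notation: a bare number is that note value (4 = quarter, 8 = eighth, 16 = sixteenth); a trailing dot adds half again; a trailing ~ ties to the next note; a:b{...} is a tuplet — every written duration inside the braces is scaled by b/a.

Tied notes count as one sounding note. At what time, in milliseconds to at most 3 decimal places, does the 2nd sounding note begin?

1. 0.0ms @ 0 + 310.881ms (1)
2. 310.881ms @ 1 + 310.881ms (1)
3. 621.762ms @ 2 + 155.44ms (1/2)
4. 777.202ms @ 5/2 + 155.44ms (1/2)
5. 932.642ms @ 3 + 310.881ms (1)
6. 1243.523ms @ 4 + 103.627ms (1/3)
7. 1347.15ms @ 13/3 + 103.627ms (1/3)
8. 1450.777ms @ 14/3 + 103.627ms (1/3)
9. 1554.404ms @ 5 + 310.881ms (1)
10. 1865.285ms @ 6 + 88.823ms (2/7)
11. 1954.108ms @ 44/7 + 88.823ms (2/7)
12. 2042.931ms @ 46/7 + 88.823ms (2/7)
13. 2131.754ms @ 48/7 + 88.823ms (2/7)
14. 2220.577ms @ 50/7 + 88.823ms (2/7)
15. 2309.4ms @ 52/7 + 88.823ms (2/7)
16. 2398.224ms @ 54/7 + 88.823ms (2/7)

note 2 onset = 1b = 310.881ms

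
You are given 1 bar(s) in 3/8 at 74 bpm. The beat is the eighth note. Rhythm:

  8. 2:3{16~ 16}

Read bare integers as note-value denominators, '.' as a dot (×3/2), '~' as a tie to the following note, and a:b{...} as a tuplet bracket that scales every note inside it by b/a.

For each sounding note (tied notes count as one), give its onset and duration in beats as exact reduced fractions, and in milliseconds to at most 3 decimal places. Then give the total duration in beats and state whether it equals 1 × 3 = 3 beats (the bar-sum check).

1) 0.0ms=0b +1216.216ms=3/2b
2) 1216.216ms=3/2b +1216.216ms=3/2b
Σ=3b of 3 (74bpm 3/8) — PASS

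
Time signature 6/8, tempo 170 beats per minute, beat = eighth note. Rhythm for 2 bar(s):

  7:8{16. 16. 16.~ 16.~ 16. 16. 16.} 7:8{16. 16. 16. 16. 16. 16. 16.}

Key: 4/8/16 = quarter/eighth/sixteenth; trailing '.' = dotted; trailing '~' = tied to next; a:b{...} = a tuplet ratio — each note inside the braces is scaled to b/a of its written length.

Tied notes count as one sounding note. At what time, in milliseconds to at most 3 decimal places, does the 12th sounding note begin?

note 12 onset = 78/7b = 3932.773ms

1. 0.0ms @ 0 + 302.521ms (6/7)
2. 302.521ms @ 6/7 + 302.521ms (6/7)
3. 605.042ms @ 12/7 + 907.563ms (18/7)
4. 1512.605ms @ 30/7 + 302.521ms (6/7)
5. 1815.126ms @ 36/7 + 302.521ms (6/7)
6. 2117.647ms @ 6 + 302.521ms (6/7)
7. 2420.168ms @ 48/7 + 302.521ms (6/7)
8. 2722.689ms @ 54/7 + 302.521ms (6/7)
9. 3025.21ms @ 60/7 + 302.521ms (6/7)
10. 3327.731ms @ 66/7 + 302.521ms (6/7)
11. 3630.252ms @ 72/7 + 302.521ms (6/7)
12. 3932.773ms @ 78/7 + 302.521ms (6/7)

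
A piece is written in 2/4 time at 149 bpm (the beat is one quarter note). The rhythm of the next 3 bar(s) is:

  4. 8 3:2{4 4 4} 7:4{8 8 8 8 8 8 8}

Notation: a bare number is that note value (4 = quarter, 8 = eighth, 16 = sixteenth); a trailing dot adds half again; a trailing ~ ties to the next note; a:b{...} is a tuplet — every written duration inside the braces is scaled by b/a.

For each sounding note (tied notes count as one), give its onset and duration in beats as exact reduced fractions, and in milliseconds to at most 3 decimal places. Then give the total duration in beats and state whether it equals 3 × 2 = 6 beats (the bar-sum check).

1) 0.0ms=0b +604.027ms=3/2b
2) 604.027ms=3/2b +201.342ms=1/2b
3) 805.369ms=2b +268.456ms=2/3b
4) 1073.826ms=8/3b +268.456ms=2/3b
5) 1342.282ms=10/3b +268.456ms=2/3b
6) 1610.738ms=4b +115.053ms=2/7b
7) 1725.791ms=30/7b +115.053ms=2/7b
8) 1840.844ms=32/7b +115.053ms=2/7b
9) 1955.896ms=34/7b +115.053ms=2/7b
10) 2070.949ms=36/7b +115.053ms=2/7b
11) 2186.002ms=38/7b +115.053ms=2/7b
12) 2301.055ms=40/7b +115.053ms=2/7b
Σ=6b of 6 (149bpm 2/4) — PASS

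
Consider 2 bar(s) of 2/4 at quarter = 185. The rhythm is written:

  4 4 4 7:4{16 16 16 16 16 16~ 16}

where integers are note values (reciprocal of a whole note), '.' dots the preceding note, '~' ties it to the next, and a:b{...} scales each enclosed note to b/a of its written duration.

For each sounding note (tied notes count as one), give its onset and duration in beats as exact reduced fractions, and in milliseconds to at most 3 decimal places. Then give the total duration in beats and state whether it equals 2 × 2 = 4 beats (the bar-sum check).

1) 0.0ms=0b +324.324ms=1b
2) 324.324ms=1b +324.324ms=1b
3) 648.649ms=2b +324.324ms=1b
4) 972.973ms=3b +46.332ms=1/7b
5) 1019.305ms=22/7b +46.332ms=1/7b
6) 1065.637ms=23/7b +46.332ms=1/7b
7) 1111.969ms=24/7b +46.332ms=1/7b
8) 1158.301ms=25/7b +46.332ms=1/7b
9) 1204.633ms=26/7b +92.664ms=2/7b
Σ=4b of 4 (185bpm 2/4) — PASS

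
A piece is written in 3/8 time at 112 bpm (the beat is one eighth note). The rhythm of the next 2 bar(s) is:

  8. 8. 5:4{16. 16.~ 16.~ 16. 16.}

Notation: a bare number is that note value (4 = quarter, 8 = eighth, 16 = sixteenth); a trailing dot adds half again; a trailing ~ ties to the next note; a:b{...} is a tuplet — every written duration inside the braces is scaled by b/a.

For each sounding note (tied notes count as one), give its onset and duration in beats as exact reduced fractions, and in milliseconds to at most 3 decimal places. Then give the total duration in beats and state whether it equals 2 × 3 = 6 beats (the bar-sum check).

1) 0.0ms=0b +803.571ms=3/2b
2) 803.571ms=3/2b +803.571ms=3/2b
3) 1607.143ms=3b +321.429ms=3/5b
4) 1928.571ms=18/5b +964.286ms=9/5b
5) 2892.857ms=27/5b +321.429ms=3/5b
Σ=6b of 6 (112bpm 3/8) — PASS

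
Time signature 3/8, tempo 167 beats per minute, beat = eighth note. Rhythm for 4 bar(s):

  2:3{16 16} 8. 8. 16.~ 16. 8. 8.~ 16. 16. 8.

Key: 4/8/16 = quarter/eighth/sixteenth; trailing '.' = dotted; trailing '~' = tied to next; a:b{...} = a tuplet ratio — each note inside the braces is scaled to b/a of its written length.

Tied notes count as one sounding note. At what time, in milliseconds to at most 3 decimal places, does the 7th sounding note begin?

1. 0.0ms @ 0 + 269.461ms (3/4)
2. 269.461ms @ 3/4 + 269.461ms (3/4)
3. 538.922ms @ 3/2 + 538.922ms (3/2)
4. 1077.844ms @ 3 + 538.922ms (3/2)
5. 1616.766ms @ 9/2 + 538.922ms (3/2)
6. 2155.689ms @ 6 + 538.922ms (3/2)
7. 2694.611ms @ 15/2 + 808.383ms (9/4)
8. 3502.994ms @ 39/4 + 269.461ms (3/4)
9. 3772.455ms @ 21/2 + 538.922ms (3/2)

note 7 onset = 15/2b = 2694.611ms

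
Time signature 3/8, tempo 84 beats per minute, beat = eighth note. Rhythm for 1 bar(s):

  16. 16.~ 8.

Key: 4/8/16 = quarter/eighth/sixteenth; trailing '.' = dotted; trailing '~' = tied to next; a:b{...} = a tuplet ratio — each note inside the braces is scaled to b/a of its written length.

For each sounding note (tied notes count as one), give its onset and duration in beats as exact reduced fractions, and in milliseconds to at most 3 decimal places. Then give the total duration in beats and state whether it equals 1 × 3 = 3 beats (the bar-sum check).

1) 0.0ms=0b +535.714ms=3/4b
2) 535.714ms=3/4b +1607.143ms=9/4b
Σ=3b of 3 (84bpm 3/8) — PASS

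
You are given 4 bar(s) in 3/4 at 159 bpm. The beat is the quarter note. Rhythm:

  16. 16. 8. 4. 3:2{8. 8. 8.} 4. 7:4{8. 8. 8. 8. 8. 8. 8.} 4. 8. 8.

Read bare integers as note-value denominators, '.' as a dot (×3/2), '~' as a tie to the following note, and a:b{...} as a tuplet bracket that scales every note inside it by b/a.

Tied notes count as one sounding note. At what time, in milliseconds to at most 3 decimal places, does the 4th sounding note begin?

1. 0.0ms @ 0 + 141.509ms (3/8)
2. 141.509ms @ 3/8 + 141.509ms (3/8)
3. 283.019ms @ 3/4 + 283.019ms (3/4)
4. 566.038ms @ 3/2 + 566.038ms (3/2)
5. 1132.075ms @ 3 + 188.679ms (1/2)
6. 1320.755ms @ 7/2 + 188.679ms (1/2)
7. 1509.434ms @ 4 + 188.679ms (1/2)
8. 1698.113ms @ 9/2 + 566.038ms (3/2)
9. 2264.151ms @ 6 + 161.725ms (3/7)
10. 2425.876ms @ 45/7 + 161.725ms (3/7)
11. 2587.601ms @ 48/7 + 161.725ms (3/7)
12. 2749.326ms @ 51/7 + 161.725ms (3/7)
13. 2911.051ms @ 54/7 + 161.725ms (3/7)
14. 3072.776ms @ 57/7 + 161.725ms (3/7)
15. 3234.501ms @ 60/7 + 161.725ms (3/7)
16. 3396.226ms @ 9 + 566.038ms (3/2)
17. 3962.264ms @ 21/2 + 283.019ms (3/4)
18. 4245.283ms @ 45/4 + 283.019ms (3/4)

note 4 onset = 3/2b = 566.038ms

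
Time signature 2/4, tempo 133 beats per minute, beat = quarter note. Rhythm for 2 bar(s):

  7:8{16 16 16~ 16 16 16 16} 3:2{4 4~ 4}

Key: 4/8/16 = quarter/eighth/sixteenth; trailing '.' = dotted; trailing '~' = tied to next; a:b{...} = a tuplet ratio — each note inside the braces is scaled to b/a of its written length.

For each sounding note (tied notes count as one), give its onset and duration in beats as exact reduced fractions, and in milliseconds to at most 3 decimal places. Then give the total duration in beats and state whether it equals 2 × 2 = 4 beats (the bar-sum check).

1) 0.0ms=0b +128.894ms=2/7b
2) 128.894ms=2/7b +128.894ms=2/7b
3) 257.787ms=4/7b +257.787ms=4/7b
4) 515.575ms=8/7b +128.894ms=2/7b
5) 644.468ms=10/7b +128.894ms=2/7b
6) 773.362ms=12/7b +128.894ms=2/7b
7) 902.256ms=2b +300.752ms=2/3b
8) 1203.008ms=8/3b +601.504ms=4/3b
Σ=4b of 4 (133bpm 2/4) — PASS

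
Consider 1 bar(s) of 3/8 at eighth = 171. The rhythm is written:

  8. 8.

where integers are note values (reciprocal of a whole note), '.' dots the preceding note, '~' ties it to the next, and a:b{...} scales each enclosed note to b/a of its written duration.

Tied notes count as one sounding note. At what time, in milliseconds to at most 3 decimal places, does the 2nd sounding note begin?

note 2 onset = 3/2b = 526.316ms

1. 0.0ms @ 0 + 526.316ms (3/2)
2. 526.316ms @ 3/2 + 526.316ms (3/2)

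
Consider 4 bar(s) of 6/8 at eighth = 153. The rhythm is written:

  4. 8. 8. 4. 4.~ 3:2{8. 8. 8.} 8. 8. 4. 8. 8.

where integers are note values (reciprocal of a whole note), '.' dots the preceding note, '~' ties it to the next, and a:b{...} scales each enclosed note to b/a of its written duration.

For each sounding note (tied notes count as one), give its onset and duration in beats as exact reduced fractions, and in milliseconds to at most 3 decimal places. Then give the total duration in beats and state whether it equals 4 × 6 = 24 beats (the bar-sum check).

1) 0.0ms=0b +1176.471ms=3b
2) 1176.471ms=3b +588.235ms=3/2b
3) 1764.706ms=9/2b +588.235ms=3/2b
4) 2352.941ms=6b +1176.471ms=3b
5) 3529.412ms=9b +1568.627ms=4b
6) 5098.039ms=13b +392.157ms=1b
7) 5490.196ms=14b +392.157ms=1b
8) 5882.353ms=15b +588.235ms=3/2b
9) 6470.588ms=33/2b +588.235ms=3/2b
10) 7058.824ms=18b +1176.471ms=3b
11) 8235.294ms=21b +588.235ms=3/2b
12) 8823.529ms=45/2b +588.235ms=3/2b
Σ=24b of 24 (153bpm 6/8) — PASS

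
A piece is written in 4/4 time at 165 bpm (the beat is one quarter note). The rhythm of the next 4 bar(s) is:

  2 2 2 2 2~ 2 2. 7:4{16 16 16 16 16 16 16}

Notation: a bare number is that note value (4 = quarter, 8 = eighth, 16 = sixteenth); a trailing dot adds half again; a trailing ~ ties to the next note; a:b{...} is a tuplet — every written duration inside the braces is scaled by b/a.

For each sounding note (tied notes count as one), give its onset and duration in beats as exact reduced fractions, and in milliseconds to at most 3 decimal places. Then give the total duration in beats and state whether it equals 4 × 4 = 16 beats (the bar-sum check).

1) 0.0ms=0b +727.273ms=2b
2) 727.273ms=2b +727.273ms=2b
3) 1454.545ms=4b +727.273ms=2b
4) 2181.818ms=6b +727.273ms=2b
5) 2909.091ms=8b +1454.545ms=4b
6) 4363.636ms=12b +1090.909ms=3b
7) 5454.545ms=15b +51.948ms=1/7b
8) 5506.494ms=106/7b +51.948ms=1/7b
9) 5558.442ms=107/7b +51.948ms=1/7b
10) 5610.39ms=108/7b +51.948ms=1/7b
11) 5662.338ms=109/7b +51.948ms=1/7b
12) 5714.286ms=110/7b +51.948ms=1/7b
13) 5766.234ms=111/7b +51.948ms=1/7b
Σ=16b of 16 (165bpm 4/4) — PASS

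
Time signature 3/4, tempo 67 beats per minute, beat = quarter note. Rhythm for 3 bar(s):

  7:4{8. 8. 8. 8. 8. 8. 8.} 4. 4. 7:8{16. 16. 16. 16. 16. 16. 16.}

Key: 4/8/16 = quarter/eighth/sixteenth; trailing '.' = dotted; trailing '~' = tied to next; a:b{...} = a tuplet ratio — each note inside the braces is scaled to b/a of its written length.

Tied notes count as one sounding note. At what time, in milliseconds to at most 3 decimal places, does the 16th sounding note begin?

1. 0.0ms @ 0 + 383.795ms (3/7)
2. 383.795ms @ 3/7 + 383.795ms (3/7)
3. 767.591ms @ 6/7 + 383.795ms (3/7)
4. 1151.386ms @ 9/7 + 383.795ms (3/7)
5. 1535.181ms @ 12/7 + 383.795ms (3/7)
6. 1918.977ms @ 15/7 + 383.795ms (3/7)
7. 2302.772ms @ 18/7 + 383.795ms (3/7)
8. 2686.567ms @ 3 + 1343.284ms (3/2)
9. 4029.851ms @ 9/2 + 1343.284ms (3/2)
10. 5373.134ms @ 6 + 383.795ms (3/7)
11. 5756.93ms @ 45/7 + 383.795ms (3/7)
12. 6140.725ms @ 48/7 + 383.795ms (3/7)
13. 6524.52ms @ 51/7 + 383.795ms (3/7)
14. 6908.316ms @ 54/7 + 383.795ms (3/7)
15. 7292.111ms @ 57/7 + 383.795ms (3/7)
16. 7675.906ms @ 60/7 + 383.795ms (3/7)

note 16 onset = 60/7b = 7675.906ms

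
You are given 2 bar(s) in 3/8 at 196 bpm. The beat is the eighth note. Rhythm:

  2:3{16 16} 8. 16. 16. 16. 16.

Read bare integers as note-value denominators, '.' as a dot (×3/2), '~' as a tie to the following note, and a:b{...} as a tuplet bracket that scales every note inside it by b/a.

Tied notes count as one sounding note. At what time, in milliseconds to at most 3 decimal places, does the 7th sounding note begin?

note 7 onset = 21/4b = 1607.143ms

1. 0.0ms @ 0 + 229.592ms (3/4)
2. 229.592ms @ 3/4 + 229.592ms (3/4)
3. 459.184ms @ 3/2 + 459.184ms (3/2)
4. 918.367ms @ 3 + 229.592ms (3/4)
5. 1147.959ms @ 15/4 + 229.592ms (3/4)
6. 1377.551ms @ 9/2 + 229.592ms (3/4)
7. 1607.143ms @ 21/4 + 229.592ms (3/4)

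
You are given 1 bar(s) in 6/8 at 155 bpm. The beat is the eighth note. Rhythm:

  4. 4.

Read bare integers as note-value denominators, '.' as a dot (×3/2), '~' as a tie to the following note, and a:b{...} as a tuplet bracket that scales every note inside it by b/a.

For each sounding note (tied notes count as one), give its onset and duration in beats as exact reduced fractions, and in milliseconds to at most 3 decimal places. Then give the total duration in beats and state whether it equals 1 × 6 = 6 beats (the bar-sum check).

1) 0.0ms=0b +1161.29ms=3b
2) 1161.29ms=3b +1161.29ms=3b
Σ=6b of 6 (155bpm 6/8) — PASS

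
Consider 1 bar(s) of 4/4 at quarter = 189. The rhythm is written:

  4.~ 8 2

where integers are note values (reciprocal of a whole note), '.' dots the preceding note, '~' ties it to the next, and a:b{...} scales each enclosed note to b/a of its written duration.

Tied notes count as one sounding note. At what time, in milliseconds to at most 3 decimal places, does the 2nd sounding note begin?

1. 0.0ms @ 0 + 634.921ms (2)
2. 634.921ms @ 2 + 634.921ms (2)

note 2 onset = 2b = 634.921ms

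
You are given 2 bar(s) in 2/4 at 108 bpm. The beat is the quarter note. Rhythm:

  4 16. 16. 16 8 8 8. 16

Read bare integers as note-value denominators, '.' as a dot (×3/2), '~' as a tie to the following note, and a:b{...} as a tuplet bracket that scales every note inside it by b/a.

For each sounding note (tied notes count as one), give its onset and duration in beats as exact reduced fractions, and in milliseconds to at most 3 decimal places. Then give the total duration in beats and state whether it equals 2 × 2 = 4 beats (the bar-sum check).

1) 0.0ms=0b +555.556ms=1b
2) 555.556ms=1b +208.333ms=3/8b
3) 763.889ms=11/8b +208.333ms=3/8b
4) 972.222ms=7/4b +138.889ms=1/4b
5) 1111.111ms=2b +277.778ms=1/2b
6) 1388.889ms=5/2b +277.778ms=1/2b
7) 1666.667ms=3b +416.667ms=3/4b
8) 2083.333ms=15/4b +138.889ms=1/4b
Σ=4b of 4 (108bpm 2/4) — PASS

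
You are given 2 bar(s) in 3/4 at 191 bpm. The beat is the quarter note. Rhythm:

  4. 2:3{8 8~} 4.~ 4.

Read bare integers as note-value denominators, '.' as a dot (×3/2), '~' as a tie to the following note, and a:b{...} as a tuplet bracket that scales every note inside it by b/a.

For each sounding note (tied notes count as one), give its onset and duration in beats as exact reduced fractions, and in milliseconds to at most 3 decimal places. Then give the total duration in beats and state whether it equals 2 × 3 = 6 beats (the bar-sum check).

1) 0.0ms=0b +471.204ms=3/2b
2) 471.204ms=3/2b +235.602ms=3/4b
3) 706.806ms=9/4b +1178.01ms=15/4b
Σ=6b of 6 (191bpm 3/4) — PASS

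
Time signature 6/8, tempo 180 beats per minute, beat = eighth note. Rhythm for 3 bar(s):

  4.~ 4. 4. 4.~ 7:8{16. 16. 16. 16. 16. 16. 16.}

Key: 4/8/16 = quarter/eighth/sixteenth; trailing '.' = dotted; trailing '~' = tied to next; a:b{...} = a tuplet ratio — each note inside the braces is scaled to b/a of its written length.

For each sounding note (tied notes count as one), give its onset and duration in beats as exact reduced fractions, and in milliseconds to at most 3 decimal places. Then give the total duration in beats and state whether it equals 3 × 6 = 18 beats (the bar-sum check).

1) 0.0ms=0b +2000.0ms=6b
2) 2000.0ms=6b +1000.0ms=3b
3) 3000.0ms=9b +1285.714ms=27/7b
4) 4285.714ms=90/7b +285.714ms=6/7b
5) 4571.429ms=96/7b +285.714ms=6/7b
6) 4857.143ms=102/7b +285.714ms=6/7b
7) 5142.857ms=108/7b +285.714ms=6/7b
8) 5428.571ms=114/7b +285.714ms=6/7b
9) 5714.286ms=120/7b +285.714ms=6/7b
Σ=18b of 18 (180bpm 6/8) — PASS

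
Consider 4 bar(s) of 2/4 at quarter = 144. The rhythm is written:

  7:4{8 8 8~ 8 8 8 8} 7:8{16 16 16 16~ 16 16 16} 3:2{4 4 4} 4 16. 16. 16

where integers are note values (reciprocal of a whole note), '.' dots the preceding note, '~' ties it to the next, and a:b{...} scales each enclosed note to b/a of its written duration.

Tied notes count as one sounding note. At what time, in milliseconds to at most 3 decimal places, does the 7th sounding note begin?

1. 0.0ms @ 0 + 119.048ms (2/7)
2. 119.048ms @ 2/7 + 119.048ms (2/7)
3. 238.095ms @ 4/7 + 238.095ms (4/7)
4. 476.19ms @ 8/7 + 119.048ms (2/7)
5. 595.238ms @ 10/7 + 119.048ms (2/7)
6. 714.286ms @ 12/7 + 119.048ms (2/7)
7. 833.333ms @ 2 + 119.048ms (2/7)
8. 952.381ms @ 16/7 + 119.048ms (2/7)
9. 1071.429ms @ 18/7 + 119.048ms (2/7)
10. 1190.476ms @ 20/7 + 238.095ms (4/7)
11. 1428.571ms @ 24/7 + 119.048ms (2/7)
12. 1547.619ms @ 26/7 + 119.048ms (2/7)
13. 1666.667ms @ 4 + 277.778ms (2/3)
14. 1944.444ms @ 14/3 + 277.778ms (2/3)
15. 2222.222ms @ 16/3 + 277.778ms (2/3)
16. 2500.0ms @ 6 + 416.667ms (1)
17. 2916.667ms @ 7 + 156.25ms (3/8)
18. 3072.917ms @ 59/8 + 156.25ms (3/8)
19. 3229.167ms @ 31/4 + 104.167ms (1/4)

note 7 onset = 2b = 833.333ms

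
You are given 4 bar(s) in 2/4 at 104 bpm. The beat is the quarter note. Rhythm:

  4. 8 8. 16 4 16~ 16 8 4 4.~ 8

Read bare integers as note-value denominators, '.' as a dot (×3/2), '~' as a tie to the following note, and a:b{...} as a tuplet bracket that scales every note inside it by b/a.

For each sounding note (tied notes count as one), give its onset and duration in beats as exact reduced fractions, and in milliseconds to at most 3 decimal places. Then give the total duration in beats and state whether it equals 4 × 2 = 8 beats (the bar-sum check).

1) 0.0ms=0b +865.385ms=3/2b
2) 865.385ms=3/2b +288.462ms=1/2b
3) 1153.846ms=2b +432.692ms=3/4b
4) 1586.538ms=11/4b +144.231ms=1/4b
5) 1730.769ms=3b +576.923ms=1b
6) 2307.692ms=4b +288.462ms=1/2b
7) 2596.154ms=9/2b +288.462ms=1/2b
8) 2884.615ms=5b +576.923ms=1b
9) 3461.538ms=6b +1153.846ms=2b
Σ=8b of 8 (104bpm 2/4) — PASS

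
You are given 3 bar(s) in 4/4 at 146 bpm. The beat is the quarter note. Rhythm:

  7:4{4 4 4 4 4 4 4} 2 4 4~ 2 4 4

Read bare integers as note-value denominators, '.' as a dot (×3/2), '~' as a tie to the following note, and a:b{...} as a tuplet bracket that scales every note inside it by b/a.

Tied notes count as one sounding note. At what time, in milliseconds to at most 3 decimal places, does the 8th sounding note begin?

1. 0.0ms @ 0 + 234.834ms (4/7)
2. 234.834ms @ 4/7 + 234.834ms (4/7)
3. 469.667ms @ 8/7 + 234.834ms (4/7)
4. 704.501ms @ 12/7 + 234.834ms (4/7)
5. 939.335ms @ 16/7 + 234.834ms (4/7)
6. 1174.168ms @ 20/7 + 234.834ms (4/7)
7. 1409.002ms @ 24/7 + 234.834ms (4/7)
8. 1643.836ms @ 4 + 821.918ms (2)
9. 2465.753ms @ 6 + 410.959ms (1)
10. 2876.712ms @ 7 + 1232.877ms (3)
11. 4109.589ms @ 10 + 410.959ms (1)
12. 4520.548ms @ 11 + 410.959ms (1)

note 8 onset = 4b = 1643.836ms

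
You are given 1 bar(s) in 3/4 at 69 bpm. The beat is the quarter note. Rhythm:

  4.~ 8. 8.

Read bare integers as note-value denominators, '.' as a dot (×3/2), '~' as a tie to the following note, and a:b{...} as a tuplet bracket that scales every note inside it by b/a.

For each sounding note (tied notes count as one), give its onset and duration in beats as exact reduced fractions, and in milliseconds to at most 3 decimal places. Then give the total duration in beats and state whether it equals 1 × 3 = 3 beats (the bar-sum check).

1) 0.0ms=0b +1956.522ms=9/4b
2) 1956.522ms=9/4b +652.174ms=3/4b
Σ=3b of 3 (69bpm 3/4) — PASS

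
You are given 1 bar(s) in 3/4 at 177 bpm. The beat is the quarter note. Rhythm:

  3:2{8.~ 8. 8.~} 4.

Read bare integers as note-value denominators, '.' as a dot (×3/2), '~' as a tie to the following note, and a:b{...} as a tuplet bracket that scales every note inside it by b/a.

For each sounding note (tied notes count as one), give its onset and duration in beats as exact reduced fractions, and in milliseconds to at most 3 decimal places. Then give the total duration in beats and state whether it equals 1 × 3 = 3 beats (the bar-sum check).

1) 0.0ms=0b +338.983ms=1b
2) 338.983ms=1b +677.966ms=2b
Σ=3b of 3 (177bpm 3/4) — PASS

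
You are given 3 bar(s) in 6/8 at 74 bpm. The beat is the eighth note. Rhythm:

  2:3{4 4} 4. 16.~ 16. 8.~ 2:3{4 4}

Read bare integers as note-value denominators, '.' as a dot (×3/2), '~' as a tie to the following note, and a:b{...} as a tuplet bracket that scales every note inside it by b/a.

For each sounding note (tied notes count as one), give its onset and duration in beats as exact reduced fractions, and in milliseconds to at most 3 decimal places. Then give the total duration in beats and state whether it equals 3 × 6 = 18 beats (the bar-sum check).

1) 0.0ms=0b +2432.432ms=3b
2) 2432.432ms=3b +2432.432ms=3b
3) 4864.865ms=6b +2432.432ms=3b
4) 7297.297ms=9b +1216.216ms=3/2b
5) 8513.514ms=21/2b +3648.649ms=9/2b
6) 12162.162ms=15b +2432.432ms=3b
Σ=18b of 18 (74bpm 6/8) — PASS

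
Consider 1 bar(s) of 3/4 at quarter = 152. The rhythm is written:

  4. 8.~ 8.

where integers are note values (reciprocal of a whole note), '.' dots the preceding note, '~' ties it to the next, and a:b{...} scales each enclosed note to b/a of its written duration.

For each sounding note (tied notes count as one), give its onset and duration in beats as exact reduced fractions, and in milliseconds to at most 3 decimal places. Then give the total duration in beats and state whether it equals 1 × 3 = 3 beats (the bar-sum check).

1) 0.0ms=0b +592.105ms=3/2b
2) 592.105ms=3/2b +592.105ms=3/2b
Σ=3b of 3 (152bpm 3/4) — PASS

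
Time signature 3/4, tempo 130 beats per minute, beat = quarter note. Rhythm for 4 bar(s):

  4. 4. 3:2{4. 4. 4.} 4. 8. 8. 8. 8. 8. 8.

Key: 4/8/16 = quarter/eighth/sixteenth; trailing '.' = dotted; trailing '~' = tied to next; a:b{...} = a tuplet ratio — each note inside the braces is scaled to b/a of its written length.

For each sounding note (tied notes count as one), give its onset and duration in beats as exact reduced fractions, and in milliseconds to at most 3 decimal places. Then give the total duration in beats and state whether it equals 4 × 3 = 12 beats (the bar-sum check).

1) 0.0ms=0b +692.308ms=3/2b
2) 692.308ms=3/2b +692.308ms=3/2b
3) 1384.615ms=3b +461.538ms=1b
4) 1846.154ms=4b +461.538ms=1b
5) 2307.692ms=5b +461.538ms=1b
6) 2769.231ms=6b +692.308ms=3/2b
7) 3461.538ms=15/2b +346.154ms=3/4b
8) 3807.692ms=33/4b +346.154ms=3/4b
9) 4153.846ms=9b +346.154ms=3/4b
10) 4500.0ms=39/4b +346.154ms=3/4b
11) 4846.154ms=21/2b +346.154ms=3/4b
12) 5192.308ms=45/4b +346.154ms=3/4b
Σ=12b of 12 (130bpm 3/4) — PASS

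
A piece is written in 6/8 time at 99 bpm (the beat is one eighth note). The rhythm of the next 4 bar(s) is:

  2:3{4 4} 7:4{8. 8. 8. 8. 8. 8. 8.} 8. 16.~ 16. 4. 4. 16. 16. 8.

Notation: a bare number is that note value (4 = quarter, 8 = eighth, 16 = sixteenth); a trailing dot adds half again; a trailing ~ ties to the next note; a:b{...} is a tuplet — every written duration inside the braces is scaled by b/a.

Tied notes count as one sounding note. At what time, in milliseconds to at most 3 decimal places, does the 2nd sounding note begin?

note 2 onset = 3b = 1818.182ms

1. 0.0ms @ 0 + 1818.182ms (3)
2. 1818.182ms @ 3 + 1818.182ms (3)
3. 3636.364ms @ 6 + 519.481ms (6/7)
4. 4155.844ms @ 48/7 + 519.481ms (6/7)
5. 4675.325ms @ 54/7 + 519.481ms (6/7)
6. 5194.805ms @ 60/7 + 519.481ms (6/7)
7. 5714.286ms @ 66/7 + 519.481ms (6/7)
8. 6233.766ms @ 72/7 + 519.481ms (6/7)
9. 6753.247ms @ 78/7 + 519.481ms (6/7)
10. 7272.727ms @ 12 + 909.091ms (3/2)
11. 8181.818ms @ 27/2 + 909.091ms (3/2)
12. 9090.909ms @ 15 + 1818.182ms (3)
13. 10909.091ms @ 18 + 1818.182ms (3)
14. 12727.273ms @ 21 + 454.545ms (3/4)
15. 13181.818ms @ 87/4 + 454.545ms (3/4)
16. 13636.364ms @ 45/2 + 909.091ms (3/2)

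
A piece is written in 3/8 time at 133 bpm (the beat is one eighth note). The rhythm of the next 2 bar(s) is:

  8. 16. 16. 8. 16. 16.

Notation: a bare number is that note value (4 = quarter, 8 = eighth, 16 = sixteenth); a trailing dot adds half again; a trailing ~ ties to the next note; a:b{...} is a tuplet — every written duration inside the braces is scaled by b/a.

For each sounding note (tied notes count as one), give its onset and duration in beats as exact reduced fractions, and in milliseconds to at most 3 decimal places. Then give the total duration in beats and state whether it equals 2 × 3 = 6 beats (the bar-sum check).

1) 0.0ms=0b +676.692ms=3/2b
2) 676.692ms=3/2b +338.346ms=3/4b
3) 1015.038ms=9/4b +338.346ms=3/4b
4) 1353.383ms=3b +676.692ms=3/2b
5) 2030.075ms=9/2b +338.346ms=3/4b
6) 2368.421ms=21/4b +338.346ms=3/4b
Σ=6b of 6 (133bpm 3/8) — PASS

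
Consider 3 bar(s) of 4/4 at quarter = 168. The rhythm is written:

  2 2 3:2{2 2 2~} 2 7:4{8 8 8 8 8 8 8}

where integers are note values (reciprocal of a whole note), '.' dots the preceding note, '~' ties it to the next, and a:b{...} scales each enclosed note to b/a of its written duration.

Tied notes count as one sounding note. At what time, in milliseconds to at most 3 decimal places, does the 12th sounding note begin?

note 12 onset = 82/7b = 4183.673ms

1. 0.0ms @ 0 + 714.286ms (2)
2. 714.286ms @ 2 + 714.286ms (2)
3. 1428.571ms @ 4 + 476.19ms (4/3)
4. 1904.762ms @ 16/3 + 476.19ms (4/3)
5. 2380.952ms @ 20/3 + 1190.476ms (10/3)
6. 3571.429ms @ 10 + 102.041ms (2/7)
7. 3673.469ms @ 72/7 + 102.041ms (2/7)
8. 3775.51ms @ 74/7 + 102.041ms (2/7)
9. 3877.551ms @ 76/7 + 102.041ms (2/7)
10. 3979.592ms @ 78/7 + 102.041ms (2/7)
11. 4081.633ms @ 80/7 + 102.041ms (2/7)
12. 4183.673ms @ 82/7 + 102.041ms (2/7)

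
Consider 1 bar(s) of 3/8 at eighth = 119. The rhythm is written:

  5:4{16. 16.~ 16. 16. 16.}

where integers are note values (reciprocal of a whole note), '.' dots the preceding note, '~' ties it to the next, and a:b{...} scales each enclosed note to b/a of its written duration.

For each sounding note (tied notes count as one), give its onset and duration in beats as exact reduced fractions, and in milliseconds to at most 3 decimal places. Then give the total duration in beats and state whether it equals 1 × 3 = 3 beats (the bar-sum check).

1) 0.0ms=0b +302.521ms=3/5b
2) 302.521ms=3/5b +605.042ms=6/5b
3) 907.563ms=9/5b +302.521ms=3/5b
4) 1210.084ms=12/5b +302.521ms=3/5b
Σ=3b of 3 (119bpm 3/8) — PASS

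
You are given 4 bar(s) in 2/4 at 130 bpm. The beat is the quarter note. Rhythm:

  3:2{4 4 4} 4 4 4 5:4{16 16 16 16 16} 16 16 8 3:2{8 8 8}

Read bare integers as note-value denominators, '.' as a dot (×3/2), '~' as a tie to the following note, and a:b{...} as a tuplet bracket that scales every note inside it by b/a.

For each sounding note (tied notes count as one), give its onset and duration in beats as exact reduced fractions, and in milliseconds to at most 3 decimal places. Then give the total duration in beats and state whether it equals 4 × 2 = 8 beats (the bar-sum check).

1) 0.0ms=0b +307.692ms=2/3b
2) 307.692ms=2/3b +307.692ms=2/3b
3) 615.385ms=4/3b +307.692ms=2/3b
4) 923.077ms=2b +461.538ms=1b
5) 1384.615ms=3b +461.538ms=1b
6) 1846.154ms=4b +461.538ms=1b
7) 2307.692ms=5b +92.308ms=1/5b
8) 2400.0ms=26/5b +92.308ms=1/5b
9) 2492.308ms=27/5b +92.308ms=1/5b
10) 2584.615ms=28/5b +92.308ms=1/5b
11) 2676.923ms=29/5b +92.308ms=1/5b
12) 2769.231ms=6b +115.385ms=1/4b
13) 2884.615ms=25/4b +115.385ms=1/4b
14) 3000.0ms=13/2b +230.769ms=1/2b
15) 3230.769ms=7b +153.846ms=1/3b
16) 3384.615ms=22/3b +153.846ms=1/3b
17) 3538.462ms=23/3b +153.846ms=1/3b
Σ=8b of 8 (130bpm 2/4) — PASS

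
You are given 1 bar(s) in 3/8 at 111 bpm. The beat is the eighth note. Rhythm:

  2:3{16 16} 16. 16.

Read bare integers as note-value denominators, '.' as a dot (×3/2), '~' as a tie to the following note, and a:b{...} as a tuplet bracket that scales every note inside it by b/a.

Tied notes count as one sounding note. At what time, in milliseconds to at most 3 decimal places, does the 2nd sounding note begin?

1. 0.0ms @ 0 + 405.405ms (3/4)
2. 405.405ms @ 3/4 + 405.405ms (3/4)
3. 810.811ms @ 3/2 + 405.405ms (3/4)
4. 1216.216ms @ 9/4 + 405.405ms (3/4)

note 2 onset = 3/4b = 405.405ms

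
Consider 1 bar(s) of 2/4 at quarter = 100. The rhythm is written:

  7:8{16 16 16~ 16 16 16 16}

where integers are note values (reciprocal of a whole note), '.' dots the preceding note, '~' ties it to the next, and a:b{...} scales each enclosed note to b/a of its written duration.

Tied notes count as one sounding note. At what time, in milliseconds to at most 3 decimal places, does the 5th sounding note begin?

1. 0.0ms @ 0 + 171.429ms (2/7)
2. 171.429ms @ 2/7 + 171.429ms (2/7)
3. 342.857ms @ 4/7 + 342.857ms (4/7)
4. 685.714ms @ 8/7 + 171.429ms (2/7)
5. 857.143ms @ 10/7 + 171.429ms (2/7)
6. 1028.571ms @ 12/7 + 171.429ms (2/7)

note 5 onset = 10/7b = 857.143ms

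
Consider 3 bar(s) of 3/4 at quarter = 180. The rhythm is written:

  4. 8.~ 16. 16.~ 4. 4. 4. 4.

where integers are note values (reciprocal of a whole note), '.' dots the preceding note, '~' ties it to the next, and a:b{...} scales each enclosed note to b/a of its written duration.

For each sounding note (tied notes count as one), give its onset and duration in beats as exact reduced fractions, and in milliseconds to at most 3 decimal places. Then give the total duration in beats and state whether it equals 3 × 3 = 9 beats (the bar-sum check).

1) 0.0ms=0b +500.0ms=3/2b
2) 500.0ms=3/2b +375.0ms=9/8b
3) 875.0ms=21/8b +625.0ms=15/8b
4) 1500.0ms=9/2b +500.0ms=3/2b
5) 2000.0ms=6b +500.0ms=3/2b
6) 2500.0ms=15/2b +500.0ms=3/2b
Σ=9b of 9 (180bpm 3/4) — PASS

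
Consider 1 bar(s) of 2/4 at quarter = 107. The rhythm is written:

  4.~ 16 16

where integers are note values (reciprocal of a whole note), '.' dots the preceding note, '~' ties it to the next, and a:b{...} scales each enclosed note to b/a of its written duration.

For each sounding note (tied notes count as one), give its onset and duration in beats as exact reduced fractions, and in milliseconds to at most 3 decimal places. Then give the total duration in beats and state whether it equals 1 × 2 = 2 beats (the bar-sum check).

1) 0.0ms=0b +981.308ms=7/4b
2) 981.308ms=7/4b +140.187ms=1/4b
Σ=2b of 2 (107bpm 2/4) — PASS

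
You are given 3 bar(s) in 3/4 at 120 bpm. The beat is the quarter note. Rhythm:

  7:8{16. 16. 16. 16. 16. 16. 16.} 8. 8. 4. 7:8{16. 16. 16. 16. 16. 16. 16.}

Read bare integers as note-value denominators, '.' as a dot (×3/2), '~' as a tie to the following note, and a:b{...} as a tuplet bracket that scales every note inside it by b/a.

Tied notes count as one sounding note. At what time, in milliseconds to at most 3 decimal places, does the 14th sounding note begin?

1. 0.0ms @ 0 + 214.286ms (3/7)
2. 214.286ms @ 3/7 + 214.286ms (3/7)
3. 428.571ms @ 6/7 + 214.286ms (3/7)
4. 642.857ms @ 9/7 + 214.286ms (3/7)
5. 857.143ms @ 12/7 + 214.286ms (3/7)
6. 1071.429ms @ 15/7 + 214.286ms (3/7)
7. 1285.714ms @ 18/7 + 214.286ms (3/7)
8. 1500.0ms @ 3 + 375.0ms (3/4)
9. 1875.0ms @ 15/4 + 375.0ms (3/4)
10. 2250.0ms @ 9/2 + 750.0ms (3/2)
11. 3000.0ms @ 6 + 214.286ms (3/7)
12. 3214.286ms @ 45/7 + 214.286ms (3/7)
13. 3428.571ms @ 48/7 + 214.286ms (3/7)
14. 3642.857ms @ 51/7 + 214.286ms (3/7)
15. 3857.143ms @ 54/7 + 214.286ms (3/7)
16. 4071.429ms @ 57/7 + 214.286ms (3/7)
17. 4285.714ms @ 60/7 + 214.286ms (3/7)

note 14 onset = 51/7b = 3642.857ms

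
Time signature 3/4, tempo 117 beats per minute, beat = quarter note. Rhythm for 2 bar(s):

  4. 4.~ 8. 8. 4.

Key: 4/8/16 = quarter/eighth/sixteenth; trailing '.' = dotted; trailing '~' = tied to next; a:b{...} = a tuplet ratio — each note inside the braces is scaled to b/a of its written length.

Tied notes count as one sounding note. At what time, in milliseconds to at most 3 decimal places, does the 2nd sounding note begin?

1. 0.0ms @ 0 + 769.231ms (3/2)
2. 769.231ms @ 3/2 + 1153.846ms (9/4)
3. 1923.077ms @ 15/4 + 384.615ms (3/4)
4. 2307.692ms @ 9/2 + 769.231ms (3/2)

note 2 onset = 3/2b = 769.231ms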